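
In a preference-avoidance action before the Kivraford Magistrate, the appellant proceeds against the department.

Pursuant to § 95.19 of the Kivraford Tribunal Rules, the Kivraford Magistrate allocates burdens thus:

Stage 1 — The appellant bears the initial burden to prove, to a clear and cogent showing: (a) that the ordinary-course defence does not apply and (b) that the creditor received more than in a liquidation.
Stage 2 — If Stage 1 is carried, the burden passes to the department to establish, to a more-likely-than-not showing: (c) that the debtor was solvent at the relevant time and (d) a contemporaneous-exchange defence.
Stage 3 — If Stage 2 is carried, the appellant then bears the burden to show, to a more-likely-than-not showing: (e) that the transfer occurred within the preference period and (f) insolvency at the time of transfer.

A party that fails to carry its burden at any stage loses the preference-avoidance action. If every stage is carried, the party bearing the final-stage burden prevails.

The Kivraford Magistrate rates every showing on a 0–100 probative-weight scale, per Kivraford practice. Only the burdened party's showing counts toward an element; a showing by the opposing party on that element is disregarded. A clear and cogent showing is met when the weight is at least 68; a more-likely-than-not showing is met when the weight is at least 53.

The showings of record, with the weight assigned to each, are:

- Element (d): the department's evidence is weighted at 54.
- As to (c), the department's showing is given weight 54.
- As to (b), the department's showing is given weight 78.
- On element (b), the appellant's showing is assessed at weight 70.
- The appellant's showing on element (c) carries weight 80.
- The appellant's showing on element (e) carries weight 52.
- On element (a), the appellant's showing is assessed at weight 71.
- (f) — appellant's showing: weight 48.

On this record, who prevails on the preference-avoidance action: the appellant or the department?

department

Stage 1 (appellant, a clear and cogent showing, weight is at least 68): (a) 71 ≥ 68 — meets; (b) 70 (department's 78 disregarded) ≥ 68 — meets.
  All elements met. The burden passes to the department.
Stage 2 (department, a more-likely-than-not showing, weight is at least 53): (c) 54 (appellant's 80 disregarded) ≥ 53 — meets; (d) 54 ≥ 53 — meets.
  Stage 2 is satisfied; the onus moves to the appellant.
Stage 3 (appellant, a more-likely-than-not showing, weight is at least 53): (e) 52 < 53 — fails; (f) 48 < 53 — fails.
  The appellant does not carry Stage 3.
The department prevails.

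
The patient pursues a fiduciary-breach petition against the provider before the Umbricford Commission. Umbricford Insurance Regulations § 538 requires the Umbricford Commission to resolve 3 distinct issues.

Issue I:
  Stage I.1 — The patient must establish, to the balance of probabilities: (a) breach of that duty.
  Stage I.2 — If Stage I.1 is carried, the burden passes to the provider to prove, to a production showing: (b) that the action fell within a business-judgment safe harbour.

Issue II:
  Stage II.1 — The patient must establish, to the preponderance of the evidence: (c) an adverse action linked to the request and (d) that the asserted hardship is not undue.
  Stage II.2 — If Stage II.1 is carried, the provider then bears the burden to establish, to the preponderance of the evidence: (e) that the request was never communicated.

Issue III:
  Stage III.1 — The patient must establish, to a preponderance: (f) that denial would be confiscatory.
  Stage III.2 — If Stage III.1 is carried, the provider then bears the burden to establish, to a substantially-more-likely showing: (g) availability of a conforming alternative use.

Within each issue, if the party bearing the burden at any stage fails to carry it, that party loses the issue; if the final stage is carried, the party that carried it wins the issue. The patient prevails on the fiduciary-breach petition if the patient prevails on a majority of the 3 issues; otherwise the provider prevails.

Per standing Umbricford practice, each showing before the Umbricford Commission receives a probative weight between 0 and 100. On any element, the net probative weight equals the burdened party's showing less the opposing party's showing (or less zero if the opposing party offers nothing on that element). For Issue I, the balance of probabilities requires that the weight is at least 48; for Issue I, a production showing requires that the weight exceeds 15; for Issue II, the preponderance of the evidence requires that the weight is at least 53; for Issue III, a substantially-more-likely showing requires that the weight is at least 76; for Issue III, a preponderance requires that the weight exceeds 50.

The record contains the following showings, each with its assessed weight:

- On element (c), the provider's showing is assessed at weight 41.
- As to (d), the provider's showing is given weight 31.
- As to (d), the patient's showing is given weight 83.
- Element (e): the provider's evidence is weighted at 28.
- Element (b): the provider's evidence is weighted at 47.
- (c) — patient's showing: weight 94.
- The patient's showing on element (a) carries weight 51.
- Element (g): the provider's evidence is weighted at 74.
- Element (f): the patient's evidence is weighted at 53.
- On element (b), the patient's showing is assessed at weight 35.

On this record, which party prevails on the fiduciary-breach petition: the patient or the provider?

— Issue I —
Stage I.1 (patient, the balance of probabilities, weight is at least 48): (a) 51 ≥ 48 — meets.
  Stage I.1 is satisfied; the onus moves to the provider.
Stage I.2 (provider, a production showing, weight exceeds 15): (b) net 47−35=12 ≤ 15 — fails.
  Not every element is met, so the provider fails to carry Stage I.2.
The patient prevails on this issue.
— Issue II —
Stage II.1 (patient, the preponderance of the evidence, weight is at least 53): (c) net 94−41=53 ≥ 53 — meets; (d) net 83−31=52 < 53 — fails.
  Not every element is met, so the patient fails to carry Stage II.1.
So the provider prevails on this issue.
— Issue III —
Stage III.1 (patient, a preponderance, weight exceeds 50): (f) 53 > 50 — meets.
  The patient carries Stage III.1; the provider now bears the burden.
Stage III.2 (provider, a substantially-more-likely showing, weight is at least 76): (g) 74 < 76 — fails.
  Stage III.2 not carried; the provider fails its burden.
So the patient prevails on this issue.
Per-issue: Issue I → patient; Issue II → provider; Issue III → patient. The patient must prevail on a majority of issues; overall, the patient prevails.

patient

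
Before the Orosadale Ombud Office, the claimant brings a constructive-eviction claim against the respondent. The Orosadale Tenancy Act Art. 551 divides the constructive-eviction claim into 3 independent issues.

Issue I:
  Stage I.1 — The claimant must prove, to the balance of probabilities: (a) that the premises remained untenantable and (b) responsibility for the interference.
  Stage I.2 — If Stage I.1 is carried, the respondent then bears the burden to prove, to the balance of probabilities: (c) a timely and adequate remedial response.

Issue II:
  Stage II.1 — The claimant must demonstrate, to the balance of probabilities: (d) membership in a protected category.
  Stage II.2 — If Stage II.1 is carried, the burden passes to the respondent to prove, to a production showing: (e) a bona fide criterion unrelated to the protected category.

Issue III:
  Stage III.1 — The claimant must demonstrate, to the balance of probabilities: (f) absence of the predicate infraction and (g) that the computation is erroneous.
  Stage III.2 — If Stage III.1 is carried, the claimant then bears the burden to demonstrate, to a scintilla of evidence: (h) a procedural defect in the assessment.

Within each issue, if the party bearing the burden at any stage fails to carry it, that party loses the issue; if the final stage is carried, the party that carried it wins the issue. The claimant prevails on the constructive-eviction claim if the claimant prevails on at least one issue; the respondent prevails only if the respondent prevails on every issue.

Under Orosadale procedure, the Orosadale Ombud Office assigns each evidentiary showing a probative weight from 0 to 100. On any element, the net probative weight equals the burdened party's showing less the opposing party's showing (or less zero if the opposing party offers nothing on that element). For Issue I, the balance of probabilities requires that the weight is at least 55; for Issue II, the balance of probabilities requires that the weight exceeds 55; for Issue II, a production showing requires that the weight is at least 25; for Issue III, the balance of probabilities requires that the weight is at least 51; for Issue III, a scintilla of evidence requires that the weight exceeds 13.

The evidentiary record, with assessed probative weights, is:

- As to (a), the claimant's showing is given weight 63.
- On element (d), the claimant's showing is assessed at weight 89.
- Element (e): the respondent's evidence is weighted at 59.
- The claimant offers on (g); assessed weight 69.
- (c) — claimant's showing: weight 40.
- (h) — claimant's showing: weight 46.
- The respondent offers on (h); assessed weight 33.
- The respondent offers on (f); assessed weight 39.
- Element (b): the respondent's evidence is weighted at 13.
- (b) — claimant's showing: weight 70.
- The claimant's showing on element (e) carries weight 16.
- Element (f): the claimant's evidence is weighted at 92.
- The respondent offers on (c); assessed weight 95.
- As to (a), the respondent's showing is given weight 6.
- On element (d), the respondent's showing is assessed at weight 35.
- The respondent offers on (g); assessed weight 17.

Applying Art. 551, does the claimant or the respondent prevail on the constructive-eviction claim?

respondent

— Issue I —
At Stage I.1 the claimant must meet the balance of probabilities (weight is at least 55): on (a) the weight is 63 less the opposing 6 gives net 57, ≥ 55, so (a) meets the standard; on (b) the weight is 70 less the opposing 13 gives net 57, ≥ 55, so (b) meets the standard.
  All elements met. The burden passes to the respondent.
At Stage I.2 the respondent must meet the balance of probabilities (weight is at least 55): on (c) the weight is 95 less the opposing 40 gives net 55, which does reach 55, so (c) meets the standard.
  All elements met at the final stage.
Every stage carried; the respondent prevails on this issue.
— Issue II —
At Stage II.1 the claimant must meet the balance of probabilities (weight exceeds 55): on (d) the weight is 89 less the opposing 35 gives net 54, which does not exceed 55, so (d) does not meet the standard.
  The claimant does not carry Stage II.1.
So the respondent prevails on this issue.
— Issue III —
At Stage III.1 the claimant must meet the balance of probabilities (weight is at least 51): on (f) the weight is 92 less the opposing 39 gives net 53, which does reach 51, so (f) meets the standard; on (g) the weight is 69 less the opposing 17 gives net 52, ≥ 51, so (g) meets the standard.
  All elements met. The claimant retains the burden for Stage III.2.
At Stage III.2 the claimant must meet a scintilla of evidence (weight exceeds 13): on (h) the weight is 46 less the opposing 33 gives net 13, ≤ 13, so (h) does not meet the standard.
  The claimant does not carry Stage III.2.
So the respondent prevails on this issue.
Per-issue: Issue I → respondent; Issue II → respondent; Issue III → respondent. The claimant must prevail on at least one issue; overall, the respondent prevails.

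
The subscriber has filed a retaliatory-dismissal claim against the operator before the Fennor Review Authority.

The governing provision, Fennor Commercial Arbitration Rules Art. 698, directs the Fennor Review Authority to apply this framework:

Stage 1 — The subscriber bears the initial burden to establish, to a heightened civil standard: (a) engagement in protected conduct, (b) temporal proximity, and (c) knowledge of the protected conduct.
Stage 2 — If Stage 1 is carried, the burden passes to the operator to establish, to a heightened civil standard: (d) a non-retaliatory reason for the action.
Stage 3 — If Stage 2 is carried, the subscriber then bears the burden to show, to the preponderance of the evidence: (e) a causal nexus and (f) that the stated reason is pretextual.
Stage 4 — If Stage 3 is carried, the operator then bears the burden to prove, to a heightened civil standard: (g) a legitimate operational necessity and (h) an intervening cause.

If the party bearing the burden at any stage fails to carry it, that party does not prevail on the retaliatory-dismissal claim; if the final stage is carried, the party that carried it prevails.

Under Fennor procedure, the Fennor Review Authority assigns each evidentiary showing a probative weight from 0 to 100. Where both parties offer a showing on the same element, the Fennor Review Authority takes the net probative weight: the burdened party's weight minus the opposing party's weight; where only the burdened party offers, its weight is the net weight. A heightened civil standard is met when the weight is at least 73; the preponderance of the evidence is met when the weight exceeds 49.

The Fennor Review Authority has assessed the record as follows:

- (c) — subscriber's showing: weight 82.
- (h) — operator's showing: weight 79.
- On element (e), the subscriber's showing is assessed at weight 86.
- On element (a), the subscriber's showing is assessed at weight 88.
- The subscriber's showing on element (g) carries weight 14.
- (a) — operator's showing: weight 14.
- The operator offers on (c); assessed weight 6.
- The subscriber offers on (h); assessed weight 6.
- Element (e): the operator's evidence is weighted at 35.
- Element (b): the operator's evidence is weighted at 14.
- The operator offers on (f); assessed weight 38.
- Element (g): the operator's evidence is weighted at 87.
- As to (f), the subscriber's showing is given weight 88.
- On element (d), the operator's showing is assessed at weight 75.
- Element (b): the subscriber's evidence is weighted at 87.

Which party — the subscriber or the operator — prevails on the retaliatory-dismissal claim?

operator

Stage 1 (subscriber, a heightened civil standard, weight is at least 73): (a) net 88−14=74 ≥ 73 — meets; (b) net 87−14=73 ≥ 73 — meets; (c) net 82−6=76 ≥ 73 — meets.
  Stage 1 carried; the burden shifts to the operator.
Stage 2 (operator, a heightened civil standard, weight is at least 73): (d) 75 ≥ 73 — meets.
  The operator carries Stage 2; the subscriber now bears the burden.
Stage 3 (subscriber, the preponderance of the evidence, weight exceeds 49): (e) net 86−35=51 > 49 — meets; (f) net 88−38=50 > 49 — meets.
  All elements met. The burden passes to the operator.
Stage 4 (operator, a heightened civil standard, weight is at least 73): (g) net 87−14=73 ≥ 73 — meets; (h) net 79−6=73 ≥ 73 — meets.
  The operator carries the last stage.
Every stage carried; the operator prevails.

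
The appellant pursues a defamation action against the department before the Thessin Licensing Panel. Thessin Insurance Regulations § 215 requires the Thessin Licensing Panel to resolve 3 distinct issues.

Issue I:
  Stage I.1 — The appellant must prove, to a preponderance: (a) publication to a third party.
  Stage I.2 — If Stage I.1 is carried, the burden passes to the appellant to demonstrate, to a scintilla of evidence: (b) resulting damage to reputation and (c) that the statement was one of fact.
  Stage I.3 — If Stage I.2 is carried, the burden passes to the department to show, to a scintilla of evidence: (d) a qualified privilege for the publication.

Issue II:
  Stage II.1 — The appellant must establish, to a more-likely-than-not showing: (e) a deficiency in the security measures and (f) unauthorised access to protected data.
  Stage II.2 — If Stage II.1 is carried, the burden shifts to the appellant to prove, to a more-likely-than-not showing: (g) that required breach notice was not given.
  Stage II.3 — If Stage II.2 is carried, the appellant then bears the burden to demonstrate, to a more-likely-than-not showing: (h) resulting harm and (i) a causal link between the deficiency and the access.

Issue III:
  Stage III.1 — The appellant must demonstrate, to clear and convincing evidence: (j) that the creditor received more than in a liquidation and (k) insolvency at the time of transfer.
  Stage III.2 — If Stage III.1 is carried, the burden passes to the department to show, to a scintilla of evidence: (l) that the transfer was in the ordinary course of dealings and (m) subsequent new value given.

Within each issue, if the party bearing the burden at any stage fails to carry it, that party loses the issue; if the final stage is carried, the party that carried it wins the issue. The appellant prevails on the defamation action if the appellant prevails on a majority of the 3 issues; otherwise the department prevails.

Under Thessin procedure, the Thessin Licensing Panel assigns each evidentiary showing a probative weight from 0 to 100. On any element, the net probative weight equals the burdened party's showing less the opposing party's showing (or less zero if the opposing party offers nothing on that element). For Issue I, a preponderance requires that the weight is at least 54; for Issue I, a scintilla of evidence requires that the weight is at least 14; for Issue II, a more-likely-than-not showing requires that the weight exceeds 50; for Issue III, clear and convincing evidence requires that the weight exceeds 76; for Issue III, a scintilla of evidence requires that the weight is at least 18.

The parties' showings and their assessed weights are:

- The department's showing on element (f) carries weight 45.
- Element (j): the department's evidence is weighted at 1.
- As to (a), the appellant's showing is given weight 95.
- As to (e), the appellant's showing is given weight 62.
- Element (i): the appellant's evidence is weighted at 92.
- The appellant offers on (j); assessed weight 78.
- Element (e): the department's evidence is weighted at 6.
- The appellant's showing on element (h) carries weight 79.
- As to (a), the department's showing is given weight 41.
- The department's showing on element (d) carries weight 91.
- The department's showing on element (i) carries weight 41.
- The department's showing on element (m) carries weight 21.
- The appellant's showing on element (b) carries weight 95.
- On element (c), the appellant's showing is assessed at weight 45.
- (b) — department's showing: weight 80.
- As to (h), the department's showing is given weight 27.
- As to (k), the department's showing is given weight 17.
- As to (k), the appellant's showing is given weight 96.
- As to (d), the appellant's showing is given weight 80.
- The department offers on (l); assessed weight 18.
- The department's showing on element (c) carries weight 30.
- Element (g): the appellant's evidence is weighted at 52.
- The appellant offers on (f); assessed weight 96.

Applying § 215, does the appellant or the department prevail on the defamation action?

appellant

— Issue I —
At Stage I.1 the appellant must meet a preponderance (weight is at least 54): on (a) the weight is 95 less the opposing 41 gives net 54, ≥ 54, so (a) meets the standard.
  All elements met. The appellant retains the burden for Stage I.2.
At Stage I.2 the appellant must meet a scintilla of evidence (weight is at least 14): on (b) the weight is 95 less the opposing 80 gives net 15, which does reach 14, so (b) meets the standard; on (c) the weight is 45 less the opposing 30 gives net 15, ≥ 14, so (c) meets the standard.
  Stage I.2 carried; the burden shifts to the department.
At Stage I.3 the department must meet a scintilla of evidence (weight is at least 14): on (d) the weight is 91 less the opposing 80 gives net 11, which does not reach 14, so (d) does not meet the standard.
  The department does not carry Stage I.3.
The appellant prevails on this issue.
— Issue II —
Stage II.1 (appellant, a more-likely-than-not showing, weight exceeds 50): (e) net 62−6=56 > 50 — meets; (f) net 96−45=51 > 50 — meets.
  All elements met. The appellant retains the burden for Stage II.2.
Stage II.2 (appellant, a more-likely-than-not showing, weight exceeds 50): (g) 52 > 50 — meets.
  Stage II.2 is satisfied; the appellant continues to bear the burden.
Stage II.3 (appellant, a more-likely-than-not showing, weight exceeds 50): (h) net 79−27=52 > 50 — meets; (i) net 92−41=51 > 50 — meets.
  All elements met at the final stage.
Every stage carried; the appellant prevails on this issue.
— Issue III —
At Stage III.1 the appellant must meet clear and convincing evidence (weight exceeds 76): on (j) the weight is 78 less the opposing 1 gives net 77, which does exceed 76, so (j) meets the standard; on (k) the weight is 96 less the opposing 17 gives net 79, > 76, so (k) meets the standard.
  Stage III.1 carried; the burden shifts to the department.
At Stage III.2 the department must meet a scintilla of evidence (weight is at least 18): on (l) the weight is 18, ≥ 18, so (l) meets the standard; on (m) the weight is 21, ≥ 18, so (m) meets the standard.
  Stage III.2 carried; the final stage is satisfied.
With every stage satisfied, the department prevails on this issue.
Per-issue: Issue I → appellant; Issue II → appellant; Issue III → department. The appellant must prevail on a majority of issues; overall, the appellant prevails.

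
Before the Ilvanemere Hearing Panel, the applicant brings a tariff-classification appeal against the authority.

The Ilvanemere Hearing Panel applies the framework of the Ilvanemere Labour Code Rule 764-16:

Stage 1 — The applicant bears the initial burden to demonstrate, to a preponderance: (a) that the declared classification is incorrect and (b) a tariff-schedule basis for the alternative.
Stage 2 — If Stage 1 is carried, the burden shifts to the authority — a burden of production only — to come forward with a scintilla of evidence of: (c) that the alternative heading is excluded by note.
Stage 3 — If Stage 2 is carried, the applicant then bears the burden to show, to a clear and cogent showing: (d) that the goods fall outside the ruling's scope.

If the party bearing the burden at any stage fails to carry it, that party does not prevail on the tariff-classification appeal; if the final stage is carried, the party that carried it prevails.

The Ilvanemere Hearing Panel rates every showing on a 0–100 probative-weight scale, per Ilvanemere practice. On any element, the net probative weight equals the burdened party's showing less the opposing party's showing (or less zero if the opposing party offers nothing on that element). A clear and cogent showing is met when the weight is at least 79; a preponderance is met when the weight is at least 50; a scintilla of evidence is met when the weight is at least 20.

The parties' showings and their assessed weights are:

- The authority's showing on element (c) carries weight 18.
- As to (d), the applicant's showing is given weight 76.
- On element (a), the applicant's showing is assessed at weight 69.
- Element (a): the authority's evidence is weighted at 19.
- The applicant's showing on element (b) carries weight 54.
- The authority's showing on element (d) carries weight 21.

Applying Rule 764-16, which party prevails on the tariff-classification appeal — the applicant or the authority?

Stage 1 (applicant, a preponderance, weight is at least 50): (a) net 69−19=50 ≥ 50 — meets; (b) 54 ≥ 50 — meets.
  Stage 1 carried; the burden shifts to the authority.
Stage 2 (authority, a scintilla of evidence, weight is at least 20): (c) 18 < 20 — fails.
  The authority does not carry Stage 2.
The analysis ends at Stage 2; the applicant prevails.

applicant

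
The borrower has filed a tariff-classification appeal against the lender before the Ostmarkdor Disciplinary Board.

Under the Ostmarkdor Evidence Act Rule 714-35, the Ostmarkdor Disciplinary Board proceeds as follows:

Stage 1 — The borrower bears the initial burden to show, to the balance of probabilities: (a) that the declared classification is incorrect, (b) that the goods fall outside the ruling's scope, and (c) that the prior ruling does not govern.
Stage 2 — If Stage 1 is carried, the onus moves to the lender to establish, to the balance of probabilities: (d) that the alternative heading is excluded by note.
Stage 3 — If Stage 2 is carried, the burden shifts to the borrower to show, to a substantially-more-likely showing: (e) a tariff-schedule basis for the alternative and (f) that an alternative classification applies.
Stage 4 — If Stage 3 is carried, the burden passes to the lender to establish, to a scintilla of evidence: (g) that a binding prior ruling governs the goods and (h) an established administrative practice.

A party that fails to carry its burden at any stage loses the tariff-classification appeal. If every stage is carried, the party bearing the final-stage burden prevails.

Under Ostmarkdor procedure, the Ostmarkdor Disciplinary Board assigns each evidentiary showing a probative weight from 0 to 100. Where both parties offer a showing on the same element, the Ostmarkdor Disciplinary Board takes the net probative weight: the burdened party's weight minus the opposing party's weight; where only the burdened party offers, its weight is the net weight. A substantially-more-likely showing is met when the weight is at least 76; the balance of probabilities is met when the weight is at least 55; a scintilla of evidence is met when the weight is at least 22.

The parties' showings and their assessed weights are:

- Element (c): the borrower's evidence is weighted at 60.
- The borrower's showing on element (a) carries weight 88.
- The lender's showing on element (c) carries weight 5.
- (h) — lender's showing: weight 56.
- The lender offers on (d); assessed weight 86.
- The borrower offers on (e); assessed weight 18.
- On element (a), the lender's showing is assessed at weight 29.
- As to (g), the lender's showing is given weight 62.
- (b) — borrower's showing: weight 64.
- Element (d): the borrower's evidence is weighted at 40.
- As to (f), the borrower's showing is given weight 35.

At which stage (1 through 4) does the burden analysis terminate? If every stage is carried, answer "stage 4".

Stage 1 (borrower, the balance of probabilities, weight is at least 55): (a) net 88−29=59 ≥ 55 — meets; (b) 64 ≥ 55 — meets; (c) net 60−5=55 ≥ 55 — meets.
  The borrower carries Stage 1; the lender now bears the burden.
Stage 2 (lender, the balance of probabilities, weight is at least 55): (d) net 86−40=46 < 55 — fails.
  Stage 2 not carried; the lender fails its burden.
The analysis ends at Stage 2; the borrower prevails.

stage 2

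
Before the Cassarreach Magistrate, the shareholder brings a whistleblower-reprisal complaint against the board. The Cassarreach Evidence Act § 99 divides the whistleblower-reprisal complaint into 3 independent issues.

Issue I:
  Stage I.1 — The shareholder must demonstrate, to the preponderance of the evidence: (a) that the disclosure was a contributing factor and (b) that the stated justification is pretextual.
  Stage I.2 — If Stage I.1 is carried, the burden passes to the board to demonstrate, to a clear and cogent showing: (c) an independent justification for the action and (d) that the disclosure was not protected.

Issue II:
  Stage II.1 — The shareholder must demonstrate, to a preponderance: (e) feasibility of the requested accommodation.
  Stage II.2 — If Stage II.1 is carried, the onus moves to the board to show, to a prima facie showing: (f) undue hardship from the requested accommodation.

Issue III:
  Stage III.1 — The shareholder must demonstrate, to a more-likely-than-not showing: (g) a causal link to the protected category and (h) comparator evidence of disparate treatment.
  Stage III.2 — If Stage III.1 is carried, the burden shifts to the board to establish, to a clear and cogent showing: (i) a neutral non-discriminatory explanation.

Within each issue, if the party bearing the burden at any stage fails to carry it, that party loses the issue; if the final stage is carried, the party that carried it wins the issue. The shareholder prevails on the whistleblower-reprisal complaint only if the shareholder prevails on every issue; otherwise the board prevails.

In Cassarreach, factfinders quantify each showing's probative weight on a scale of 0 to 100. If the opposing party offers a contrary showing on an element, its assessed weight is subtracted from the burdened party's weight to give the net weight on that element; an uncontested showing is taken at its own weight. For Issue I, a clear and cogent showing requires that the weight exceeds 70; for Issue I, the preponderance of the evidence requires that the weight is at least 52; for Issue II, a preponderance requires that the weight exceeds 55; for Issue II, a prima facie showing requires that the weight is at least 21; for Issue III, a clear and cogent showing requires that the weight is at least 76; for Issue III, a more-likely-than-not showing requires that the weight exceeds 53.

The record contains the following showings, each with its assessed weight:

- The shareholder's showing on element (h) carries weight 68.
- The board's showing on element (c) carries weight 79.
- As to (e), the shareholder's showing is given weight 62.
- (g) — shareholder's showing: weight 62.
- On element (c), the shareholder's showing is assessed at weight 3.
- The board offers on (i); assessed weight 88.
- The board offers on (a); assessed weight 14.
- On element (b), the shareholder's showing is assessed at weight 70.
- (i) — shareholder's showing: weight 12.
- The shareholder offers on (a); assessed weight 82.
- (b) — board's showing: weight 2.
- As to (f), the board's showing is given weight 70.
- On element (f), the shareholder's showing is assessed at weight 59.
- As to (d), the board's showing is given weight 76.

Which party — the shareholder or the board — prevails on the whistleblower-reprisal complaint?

— Issue I —
Stage I.1 — burden on shareholder; standard: the preponderance of the evidence (weight is at least 52).
    (a): 82 − 14 = 68 ≥ 52 [met]
    (b): 70 − 2 = 68 ≥ 52 [met]
  Stage I.1 is satisfied; the onus moves to the board.
Stage I.2 — burden on board; standard: a clear and cogent showing (weight exceeds 70).
    (c): 79 − 3 = 76 > 70 [met]
    (d): 76 > 70 [met]
  All elements met at the final stage.
With every stage satisfied, the board prevails on this issue.
— Issue II —
Stage II.1 — burden on shareholder; standard: a preponderance (weight exceeds 55).
    (e): 62 > 55 [met]
  All elements met. The burden passes to the board.
Stage II.2 — burden on board; standard: a prima facie showing (weight is at least 21).
    (f): 70 − 59 = 11 < 21 [not met]
  Stage II.2 not carried; the board fails its burden.
The shareholder prevails on this issue.
— Issue III —
Stage III.1 — burden on shareholder; standard: a more-likely-than-not showing (weight exceeds 53).
    (g): 62 > 53 [met]
    (h): 68 > 53 [met]
  Stage III.1 carried; the burden shifts to the board.
Stage III.2 — burden on board; standard: a clear and cogent showing (weight is at least 76).
    (i): 88 − 12 = 76 ≥ 76 [met]
  Stage III.2 carried; the final stage is satisfied.
With every stage satisfied, the board prevails on this issue.
Per-issue: Issue I → board; Issue II → shareholder; Issue III → board. The shareholder must prevail on every issue; overall, the board prevails.

board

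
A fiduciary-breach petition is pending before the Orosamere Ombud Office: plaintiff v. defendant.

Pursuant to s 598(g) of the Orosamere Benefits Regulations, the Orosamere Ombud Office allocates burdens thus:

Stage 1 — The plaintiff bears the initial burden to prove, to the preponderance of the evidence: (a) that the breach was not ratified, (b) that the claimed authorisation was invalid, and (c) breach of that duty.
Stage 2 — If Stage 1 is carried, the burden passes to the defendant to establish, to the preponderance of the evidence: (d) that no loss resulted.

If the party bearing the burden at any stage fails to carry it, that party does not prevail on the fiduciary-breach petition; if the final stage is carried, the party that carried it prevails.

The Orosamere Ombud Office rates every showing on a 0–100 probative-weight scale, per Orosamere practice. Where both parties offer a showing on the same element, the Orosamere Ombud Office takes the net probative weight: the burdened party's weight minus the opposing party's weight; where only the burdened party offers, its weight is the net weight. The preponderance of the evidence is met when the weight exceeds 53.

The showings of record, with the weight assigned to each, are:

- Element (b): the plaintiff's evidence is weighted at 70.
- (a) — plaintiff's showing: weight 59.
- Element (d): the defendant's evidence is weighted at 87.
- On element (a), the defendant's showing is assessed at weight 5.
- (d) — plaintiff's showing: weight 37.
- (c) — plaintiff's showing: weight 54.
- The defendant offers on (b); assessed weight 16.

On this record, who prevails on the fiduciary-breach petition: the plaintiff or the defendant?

Stage 1 — burden on plaintiff; standard: the preponderance of the evidence (weight exceeds 53).
    (a): 59 − 5 = 54 > 53 [met]
    (b): 70 − 16 = 54 > 53 [met]
    (c): 54 > 53 [met]
  The plaintiff carries Stage 1; the defendant now bears the burden.
Stage 2 — burden on defendant; standard: the preponderance of the evidence (weight exceeds 53).
    (d): 87 − 37 = 50 ≤ 53 [not met]
  Not every element is met, so the defendant fails to carry Stage 2.
The plaintiff prevails.

plaintiff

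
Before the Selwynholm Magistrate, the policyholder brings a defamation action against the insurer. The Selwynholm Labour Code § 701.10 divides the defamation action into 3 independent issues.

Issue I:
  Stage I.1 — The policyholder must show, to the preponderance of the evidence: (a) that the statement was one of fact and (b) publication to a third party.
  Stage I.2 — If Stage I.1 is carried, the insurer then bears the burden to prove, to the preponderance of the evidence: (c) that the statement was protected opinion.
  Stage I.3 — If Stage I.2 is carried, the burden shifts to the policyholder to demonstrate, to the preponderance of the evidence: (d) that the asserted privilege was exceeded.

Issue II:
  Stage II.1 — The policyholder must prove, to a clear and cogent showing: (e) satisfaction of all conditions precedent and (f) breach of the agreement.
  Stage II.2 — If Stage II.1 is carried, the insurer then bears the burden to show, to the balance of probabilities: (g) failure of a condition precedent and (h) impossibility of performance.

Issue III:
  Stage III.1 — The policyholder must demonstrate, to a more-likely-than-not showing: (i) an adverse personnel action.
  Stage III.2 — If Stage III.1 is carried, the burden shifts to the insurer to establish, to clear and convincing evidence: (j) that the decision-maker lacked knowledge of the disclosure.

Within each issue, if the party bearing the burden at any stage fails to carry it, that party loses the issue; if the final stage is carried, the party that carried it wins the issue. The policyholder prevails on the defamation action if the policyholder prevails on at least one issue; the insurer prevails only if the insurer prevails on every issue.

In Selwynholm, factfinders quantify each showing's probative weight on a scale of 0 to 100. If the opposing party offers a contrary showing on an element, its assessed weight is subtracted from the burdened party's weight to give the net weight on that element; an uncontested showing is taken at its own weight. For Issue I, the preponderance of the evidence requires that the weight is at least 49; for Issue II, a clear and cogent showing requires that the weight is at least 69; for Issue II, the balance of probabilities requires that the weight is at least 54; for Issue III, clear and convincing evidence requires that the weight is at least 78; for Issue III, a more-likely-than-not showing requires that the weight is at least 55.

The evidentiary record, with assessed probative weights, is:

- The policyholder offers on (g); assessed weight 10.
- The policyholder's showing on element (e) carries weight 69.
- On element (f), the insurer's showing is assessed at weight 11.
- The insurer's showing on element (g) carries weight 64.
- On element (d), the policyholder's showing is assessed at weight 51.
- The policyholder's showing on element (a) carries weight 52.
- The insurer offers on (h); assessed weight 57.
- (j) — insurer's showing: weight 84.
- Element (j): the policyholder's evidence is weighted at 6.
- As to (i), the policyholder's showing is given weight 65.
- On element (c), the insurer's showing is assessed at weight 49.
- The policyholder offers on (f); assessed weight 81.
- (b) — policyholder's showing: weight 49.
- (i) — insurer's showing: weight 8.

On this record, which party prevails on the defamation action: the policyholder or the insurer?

policyholder

— Issue I —
Stage I.1 — burden on policyholder; standard: the preponderance of the evidence (weight is at least 49).
    (a): 52 ≥ 49 [met]
    (b): 49 ≥ 49 [met]
  All elements met. The burden passes to the insurer.
Stage I.2 — burden on insurer; standard: the preponderance of the evidence (weight is at least 49).
    (c): 49 ≥ 49 [met]
  All elements met. The burden passes to the policyholder.
Stage I.3 — burden on policyholder; standard: the preponderance of the evidence (weight is at least 49).
    (d): 51 ≥ 49 [met]
  The policyholder carries the last stage.
All stages carried — the policyholder prevails on this issue.
— Issue II —
At Stage II.1 the policyholder must meet a clear and cogent showing (weight is at least 69): on (e) the weight is 69, ≥ 69, so (e) meets the standard; on (f) the weight is 81 less the opposing 11 gives net 70, which does reach 69, so (f) meets the standard.
  Stage II.1 is satisfied; the onus moves to the insurer.
At Stage II.2 the insurer must meet the balance of probabilities (weight is at least 54): on (g) the weight is 64 less the opposing 10 gives net 54, ≥ 54, so (g) meets the standard; on (h) the weight is 57, which does reach 54, so (h) meets the standard.
  Stage II.2 carried; the final stage is satisfied.
With every stage satisfied, the insurer prevails on this issue.
— Issue III —
At Stage III.1 the policyholder must meet a more-likely-than-not showing (weight is at least 55): on (i) the weight is 65 less the opposing 8 gives net 57, which does reach 55, so (i) meets the standard.
  Stage III.1 carried; the burden shifts to the insurer.
At Stage III.2 the insurer must meet clear and convincing evidence (weight is at least 78): on (j) the weight is 84 less the opposing 6 gives net 78, which does reach 78, so (j) meets the standard.
  The insurer carries the last stage.
With every stage satisfied, the insurer prevails on this issue.
Per-issue: Issue I → policyholder; Issue II → insurer; Issue III → insurer. The policyholder must prevail on at least one issue; overall, the policyholder prevails.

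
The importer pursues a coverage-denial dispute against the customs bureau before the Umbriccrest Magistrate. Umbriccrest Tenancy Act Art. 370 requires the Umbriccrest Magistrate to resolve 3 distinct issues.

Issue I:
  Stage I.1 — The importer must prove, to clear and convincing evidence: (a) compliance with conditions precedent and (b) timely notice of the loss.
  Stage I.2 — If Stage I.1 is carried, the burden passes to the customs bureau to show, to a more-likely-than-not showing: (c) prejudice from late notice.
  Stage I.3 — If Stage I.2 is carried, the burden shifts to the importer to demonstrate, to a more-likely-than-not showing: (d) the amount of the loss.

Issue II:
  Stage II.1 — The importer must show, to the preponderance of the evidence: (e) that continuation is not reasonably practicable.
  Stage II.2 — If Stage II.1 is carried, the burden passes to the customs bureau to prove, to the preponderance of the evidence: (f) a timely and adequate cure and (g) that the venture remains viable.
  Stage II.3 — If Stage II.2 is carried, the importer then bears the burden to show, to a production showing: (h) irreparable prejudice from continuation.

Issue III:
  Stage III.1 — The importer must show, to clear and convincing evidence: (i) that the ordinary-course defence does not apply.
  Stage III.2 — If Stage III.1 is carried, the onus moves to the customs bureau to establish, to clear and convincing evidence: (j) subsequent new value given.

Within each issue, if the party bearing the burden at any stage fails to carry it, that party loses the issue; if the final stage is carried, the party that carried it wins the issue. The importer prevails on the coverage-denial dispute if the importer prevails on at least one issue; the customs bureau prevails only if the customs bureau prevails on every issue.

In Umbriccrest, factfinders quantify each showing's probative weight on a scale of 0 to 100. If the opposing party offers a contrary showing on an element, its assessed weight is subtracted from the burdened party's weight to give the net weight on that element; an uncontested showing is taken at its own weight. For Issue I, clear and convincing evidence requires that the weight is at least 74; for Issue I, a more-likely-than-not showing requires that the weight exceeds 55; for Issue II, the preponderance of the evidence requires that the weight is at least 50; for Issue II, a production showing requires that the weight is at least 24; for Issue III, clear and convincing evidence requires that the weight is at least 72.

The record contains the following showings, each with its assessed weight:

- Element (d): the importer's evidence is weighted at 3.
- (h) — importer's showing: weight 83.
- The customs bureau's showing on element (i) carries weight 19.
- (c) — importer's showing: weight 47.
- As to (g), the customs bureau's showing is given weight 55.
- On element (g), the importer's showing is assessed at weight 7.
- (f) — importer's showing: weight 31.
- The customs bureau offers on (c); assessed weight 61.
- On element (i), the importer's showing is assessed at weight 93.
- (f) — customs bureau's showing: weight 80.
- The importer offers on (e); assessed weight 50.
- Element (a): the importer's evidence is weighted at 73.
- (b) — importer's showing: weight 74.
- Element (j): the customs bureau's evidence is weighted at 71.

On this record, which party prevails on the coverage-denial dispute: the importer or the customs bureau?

— Issue I —
Stage I.1 (importer, clear and convincing evidence, weight is at least 74): (a) 73 < 74 — fails; (b) 74 ≥ 74 — meets.
  Not every element is met, so the importer fails to carry Stage I.1.
The analysis ends at Stage I.1; the customs bureau prevails on this issue.
— Issue II —
Stage II.1 (importer, the preponderance of the evidence, weight is at least 50): (e) 50 ≥ 50 — meets.
  Stage II.1 is satisfied; the onus moves to the customs bureau.
Stage II.2 (customs bureau, the preponderance of the evidence, weight is at least 50): (f) net 80−31=49 < 50 — fails; (g) net 55−7=48 < 50 — fails.
  Not every element is met, so the customs bureau fails to carry Stage II.2.
The analysis ends at Stage II.2; the importer prevails on this issue.
— Issue III —
Stage III.1 (importer, clear and convincing evidence, weight is at least 72): (i) net 93−19=74 ≥ 72 — meets.
  Stage III.1 carried; the burden shifts to the customs bureau.
Stage III.2 (customs bureau, clear and convincing evidence, weight is at least 72): (j) 71 < 72 — fails.
  Not every element is met, so the customs bureau fails to carry Stage III.2.
The analysis ends at Stage III.2; the importer prevails on this issue.
Per-issue: Issue I → customs bureau; Issue II → importer; Issue III → importer. The importer must prevail on at least one issue; overall, the importer prevails.

importer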